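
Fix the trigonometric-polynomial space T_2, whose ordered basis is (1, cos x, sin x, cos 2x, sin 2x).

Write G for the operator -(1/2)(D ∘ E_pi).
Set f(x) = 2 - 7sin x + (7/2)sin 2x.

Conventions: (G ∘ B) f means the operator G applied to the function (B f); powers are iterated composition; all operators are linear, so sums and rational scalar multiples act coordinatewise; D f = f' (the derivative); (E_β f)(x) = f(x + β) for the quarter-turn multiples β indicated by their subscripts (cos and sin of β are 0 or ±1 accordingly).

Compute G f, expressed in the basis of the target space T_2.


g(x) = -(7/2)cos x - (7/2)cos 2x

E_pi f = 2 + 7sin x + (7/2)sin 2x
D E_pi f = 7cos x + 7cos 2x
(-(1/2)(D ∘ E_pi)) f = -(7/2)cos x - (7/2)cos 2x


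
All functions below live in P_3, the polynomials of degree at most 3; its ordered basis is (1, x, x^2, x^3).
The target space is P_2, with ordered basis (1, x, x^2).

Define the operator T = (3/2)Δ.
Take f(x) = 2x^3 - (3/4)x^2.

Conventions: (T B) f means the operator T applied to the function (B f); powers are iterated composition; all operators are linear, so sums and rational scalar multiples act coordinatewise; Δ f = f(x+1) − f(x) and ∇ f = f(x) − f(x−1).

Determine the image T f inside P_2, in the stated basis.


g(x) = 9x^2 + (27/4)x + 15/8

Δ f = 6x^2 + (9/2)x + 5/4
((3/2)Δ) f = 9x^2 + (27/4)x + 15/8


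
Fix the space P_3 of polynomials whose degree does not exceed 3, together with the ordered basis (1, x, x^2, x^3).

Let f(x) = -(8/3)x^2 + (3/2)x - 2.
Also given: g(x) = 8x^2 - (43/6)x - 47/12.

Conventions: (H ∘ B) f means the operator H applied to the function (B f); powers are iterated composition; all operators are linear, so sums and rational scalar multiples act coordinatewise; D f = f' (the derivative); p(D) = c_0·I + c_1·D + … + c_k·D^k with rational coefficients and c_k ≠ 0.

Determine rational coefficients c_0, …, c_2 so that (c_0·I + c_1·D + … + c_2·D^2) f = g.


c_0 = -3, c_1 = 1/2, c_2 = 2

D^0 f = -(8/3)x^2 + (3/2)x - 2
D^1 f = -(16/3)x + 3/2
D^2 f = -16/3
matching coefficients of g against c_0 f + c_1 Df + … from the top degree down determines the c_i
solution: c_0 = -3, c_1 = 1/2, c_2 = 2


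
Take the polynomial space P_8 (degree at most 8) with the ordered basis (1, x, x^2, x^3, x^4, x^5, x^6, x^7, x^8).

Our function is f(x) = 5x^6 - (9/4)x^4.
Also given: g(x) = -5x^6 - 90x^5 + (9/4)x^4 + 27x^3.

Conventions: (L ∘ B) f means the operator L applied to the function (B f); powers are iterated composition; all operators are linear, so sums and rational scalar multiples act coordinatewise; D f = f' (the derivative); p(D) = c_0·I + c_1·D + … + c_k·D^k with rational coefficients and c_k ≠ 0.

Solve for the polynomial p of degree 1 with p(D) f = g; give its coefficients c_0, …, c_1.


D^0 f = 5x^6 - (9/4)x^4
D^1 f = 30x^5 - 9x^3
matching coefficients of g against c_0 f + c_1 Df + … from the top degree down determines the c_i
solution: c_0 = -1, c_1 = -3

c_0 = -1, c_1 = -3


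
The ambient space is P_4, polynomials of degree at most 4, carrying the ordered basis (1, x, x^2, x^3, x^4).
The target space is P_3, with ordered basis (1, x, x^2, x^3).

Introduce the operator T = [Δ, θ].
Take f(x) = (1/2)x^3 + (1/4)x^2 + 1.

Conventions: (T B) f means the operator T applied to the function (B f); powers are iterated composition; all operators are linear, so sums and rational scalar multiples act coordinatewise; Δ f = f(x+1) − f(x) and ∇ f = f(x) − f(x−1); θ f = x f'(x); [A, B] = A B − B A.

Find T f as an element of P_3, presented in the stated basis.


θ f = (3/2)x^3 + (1/2)x^2
Δ θ f = (9/2)x^2 + (11/2)x + 2
Δ f = (3/2)x^2 + 2x + 3/4
θ Δ f = 3x^2 + 2x
[Δ, θ] f = (3/2)x^2 + (7/2)x + 2

the image equals g(x) = (3/2)x^2 + (7/2)x + 2


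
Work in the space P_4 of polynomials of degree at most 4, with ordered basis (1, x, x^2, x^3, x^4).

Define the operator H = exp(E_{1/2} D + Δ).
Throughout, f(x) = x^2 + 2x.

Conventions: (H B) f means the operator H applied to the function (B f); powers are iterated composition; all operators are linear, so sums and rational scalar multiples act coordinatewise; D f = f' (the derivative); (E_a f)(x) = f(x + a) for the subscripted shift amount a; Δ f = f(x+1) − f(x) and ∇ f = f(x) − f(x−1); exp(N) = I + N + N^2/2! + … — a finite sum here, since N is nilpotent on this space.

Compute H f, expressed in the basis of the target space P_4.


order-1 term: 4x + 6
order-2 term: 4
the series for exp(E_{1/2} D + Δ) f terminates at order 2
exp(E_{1/2} D + Δ) f = x^2 + 6x + 10

the image equals g(x) = x^2 + 6x + 10


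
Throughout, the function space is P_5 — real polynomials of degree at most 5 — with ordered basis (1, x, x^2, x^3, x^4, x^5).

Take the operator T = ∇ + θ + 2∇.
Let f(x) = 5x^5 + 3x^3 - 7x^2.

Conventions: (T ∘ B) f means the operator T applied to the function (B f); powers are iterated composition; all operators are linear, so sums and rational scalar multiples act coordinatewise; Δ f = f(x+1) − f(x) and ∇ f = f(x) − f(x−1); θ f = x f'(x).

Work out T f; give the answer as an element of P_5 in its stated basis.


∇ f = 25x^4 - 50x^3 + 59x^2 - 48x + 15
θ f = 25x^5 + 9x^3 - 14x^2
∇ f = 25x^4 - 50x^3 + 59x^2 - 48x + 15
(2∇) f = 50x^4 - 100x^3 + 118x^2 - 96x + 30
(∇ + θ + 2∇) f = 25x^5 + 75x^4 - 141x^3 + 163x^2 - 144x + 45

the result is g(x) = 25x^5 + 75x^4 - 141x^3 + 163x^2 - 144x + 45


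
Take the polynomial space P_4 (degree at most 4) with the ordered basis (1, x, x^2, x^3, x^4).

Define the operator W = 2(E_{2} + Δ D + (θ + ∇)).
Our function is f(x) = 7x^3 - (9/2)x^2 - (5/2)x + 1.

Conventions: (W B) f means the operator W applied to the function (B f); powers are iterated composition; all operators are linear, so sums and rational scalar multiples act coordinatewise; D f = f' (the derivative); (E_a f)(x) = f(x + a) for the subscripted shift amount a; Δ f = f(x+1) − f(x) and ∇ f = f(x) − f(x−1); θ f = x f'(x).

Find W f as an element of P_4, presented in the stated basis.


the image equals g(x) = 56x^3 + 99x^2 + 146x + 110

E_{2} f = 7x^3 + (75/2)x^2 + (127/2)x + 34
D f = 21x^2 - 9x - 5/2
Δ D f = 42x + 12
θ f = 21x^3 - 9x^2 - (5/2)x
∇ f = 21x^2 - 30x + 9
(θ + ∇) f = 21x^3 + 12x^2 - (65/2)x + 9
(E_{2} + Δ D + (θ + ∇)) f = 28x^3 + (99/2)x^2 + 73x + 55
(2(E_{2} + Δ D + (θ + ∇))) f = 56x^3 + 99x^2 + 146x + 110


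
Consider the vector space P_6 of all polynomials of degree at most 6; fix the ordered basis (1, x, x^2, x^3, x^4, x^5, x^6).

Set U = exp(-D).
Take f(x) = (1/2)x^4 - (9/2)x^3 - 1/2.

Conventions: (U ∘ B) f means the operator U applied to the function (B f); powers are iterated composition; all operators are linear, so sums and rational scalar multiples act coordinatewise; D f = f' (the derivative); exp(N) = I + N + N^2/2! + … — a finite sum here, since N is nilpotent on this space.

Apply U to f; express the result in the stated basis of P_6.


the result is g(x) = (1/2)x^4 - (13/2)x^3 + (33/2)x^2 - (31/2)x + 9/2

order-1 term: -2x^3 + (27/2)x^2
order-2 term: 3x^2 - (27/2)x
order-3 term: -2x + 9/2
order-4 term: 1/2
the series for exp(-D) f terminates at order 4
exp(-D) f = (1/2)x^4 - (13/2)x^3 + (33/2)x^2 - (31/2)x + 9/2


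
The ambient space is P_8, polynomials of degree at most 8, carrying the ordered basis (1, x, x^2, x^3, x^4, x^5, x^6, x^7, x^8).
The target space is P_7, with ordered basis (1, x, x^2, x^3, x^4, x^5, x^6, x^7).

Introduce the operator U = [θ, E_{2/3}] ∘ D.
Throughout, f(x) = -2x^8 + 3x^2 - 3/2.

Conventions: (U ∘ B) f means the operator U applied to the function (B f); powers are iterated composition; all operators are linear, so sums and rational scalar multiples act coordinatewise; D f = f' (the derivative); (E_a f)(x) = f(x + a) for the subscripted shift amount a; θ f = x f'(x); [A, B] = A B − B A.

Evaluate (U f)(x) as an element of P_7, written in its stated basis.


D f = -16x^7 + 6x
E_{2/3} D f = -16x^7 - (224/3)x^6 - (448/3)x^5 - (4480/27)x^4 - (8960/81)x^3 - (3584/81)x^2 - (2794/729)x + 6700/2187
θ E_{2/3} D f = -112x^7 - 448x^6 - (2240/3)x^5 - (17920/27)x^4 - (8960/27)x^3 - (7168/81)x^2 - (2794/729)x
θ D f = -112x^7 + 6x
E_{2/3} θ D f = -112x^7 - (1568/3)x^6 - (3136/3)x^5 - (31360/27)x^4 - (62720/81)x^3 - (25088/81)x^2 - (45802/729)x - 5588/2187
[θ, E_{2/3}] D f = (224/3)x^6 + (896/3)x^5 + (4480/9)x^4 + (35840/81)x^3 + (17920/81)x^2 + (14336/243)x + 5588/2187

the image equals g(x) = (224/3)x^6 + (896/3)x^5 + (4480/9)x^4 + (35840/81)x^3 + (17920/81)x^2 + (14336/243)x + 5588/2187


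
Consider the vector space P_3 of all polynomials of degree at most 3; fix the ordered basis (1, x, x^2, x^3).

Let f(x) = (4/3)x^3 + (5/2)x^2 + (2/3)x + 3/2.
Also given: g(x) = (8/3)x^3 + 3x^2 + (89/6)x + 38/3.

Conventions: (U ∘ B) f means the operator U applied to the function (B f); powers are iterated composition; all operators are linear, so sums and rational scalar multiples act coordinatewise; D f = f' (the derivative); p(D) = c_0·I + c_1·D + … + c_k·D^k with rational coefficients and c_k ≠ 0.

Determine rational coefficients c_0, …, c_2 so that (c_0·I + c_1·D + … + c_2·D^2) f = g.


c_0 = 2, c_1 = -1/2, c_2 = 2

D^0 f = (4/3)x^3 + (5/2)x^2 + (2/3)x + 3/2
D^1 f = 4x^2 + 5x + 2/3
D^2 f = 8x + 5
matching coefficients of g against c_0 f + c_1 Df + … from the top degree down determines the c_i
solution: c_0 = 2, c_1 = -1/2, c_2 = 2


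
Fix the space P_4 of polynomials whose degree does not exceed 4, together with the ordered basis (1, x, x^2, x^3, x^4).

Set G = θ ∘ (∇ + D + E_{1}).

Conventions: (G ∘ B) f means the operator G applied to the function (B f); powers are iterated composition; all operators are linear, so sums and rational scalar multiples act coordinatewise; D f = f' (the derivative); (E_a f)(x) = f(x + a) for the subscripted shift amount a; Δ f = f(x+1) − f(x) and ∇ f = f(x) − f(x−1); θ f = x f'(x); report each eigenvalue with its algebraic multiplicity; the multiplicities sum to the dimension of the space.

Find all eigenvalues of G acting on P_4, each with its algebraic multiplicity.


λ = 0 (multiplicity 1), λ = 1 (multiplicity 1), λ = 2 (multiplicity 1), λ = 3 (multiplicity 1), λ = 4 (multiplicity 1)

image of 1: 0
image of x: x
image of x^2: 2x^2 + 6x
image of x^3: 3x^3 + 18x^2
image of x^4: 4x^4 + 36x^3 + 8x
the matrix is upper triangular; its diagonal is (0, 1, 2, 3, 4)
for a triangular matrix the eigenvalues are the diagonal entries, with algebraic multiplicity their repetition count


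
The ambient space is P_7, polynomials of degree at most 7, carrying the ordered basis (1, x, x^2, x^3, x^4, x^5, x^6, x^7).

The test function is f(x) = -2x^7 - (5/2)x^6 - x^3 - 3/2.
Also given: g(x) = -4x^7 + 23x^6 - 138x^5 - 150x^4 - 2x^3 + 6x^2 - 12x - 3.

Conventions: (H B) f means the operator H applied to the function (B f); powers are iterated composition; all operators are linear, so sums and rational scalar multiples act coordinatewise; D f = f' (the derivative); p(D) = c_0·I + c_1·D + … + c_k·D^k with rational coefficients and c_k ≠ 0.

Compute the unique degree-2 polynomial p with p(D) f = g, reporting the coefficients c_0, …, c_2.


c_0 = 2, c_1 = -2, c_2 = 2

D^0 f = -2x^7 - (5/2)x^6 - x^3 - 3/2
D^1 f = -14x^6 - 15x^5 - 3x^2
D^2 f = -84x^5 - 75x^4 - 6x
matching coefficients of g against c_0 f + c_1 Df + … from the top degree down determines the c_i
solution: c_0 = 2, c_1 = -2, c_2 = 2


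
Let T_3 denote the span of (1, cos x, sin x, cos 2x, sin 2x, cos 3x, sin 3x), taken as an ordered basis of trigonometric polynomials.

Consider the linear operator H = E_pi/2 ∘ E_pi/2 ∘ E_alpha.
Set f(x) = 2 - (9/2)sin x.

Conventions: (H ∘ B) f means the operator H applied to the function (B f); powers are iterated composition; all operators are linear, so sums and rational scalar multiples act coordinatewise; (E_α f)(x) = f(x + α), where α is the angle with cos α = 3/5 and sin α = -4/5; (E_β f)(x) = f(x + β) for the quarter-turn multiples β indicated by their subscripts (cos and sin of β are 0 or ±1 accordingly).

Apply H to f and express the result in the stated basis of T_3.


E_alpha f = 2 + (18/5)cos x - (27/10)sin x
E_pi/2 E_alpha f = 2 - (27/10)cos x - (18/5)sin x
E_pi/2 E_pi/2 E_alpha f = 2 - (18/5)cos x + (27/10)sin x

the result is g(x) = 2 - (18/5)cos x + (27/10)sin x


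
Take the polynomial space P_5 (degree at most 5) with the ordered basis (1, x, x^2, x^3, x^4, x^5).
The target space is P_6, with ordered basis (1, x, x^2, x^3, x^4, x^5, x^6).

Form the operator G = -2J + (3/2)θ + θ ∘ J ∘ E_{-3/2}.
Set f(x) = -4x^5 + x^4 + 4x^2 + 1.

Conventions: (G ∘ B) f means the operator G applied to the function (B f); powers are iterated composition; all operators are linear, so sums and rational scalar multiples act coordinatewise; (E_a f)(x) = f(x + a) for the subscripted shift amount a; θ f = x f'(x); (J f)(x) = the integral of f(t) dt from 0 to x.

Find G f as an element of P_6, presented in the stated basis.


J f = -(2/3)x^6 + (1/5)x^5 + (4/3)x^3 + x
(-2J) f = (4/3)x^6 - (2/5)x^5 - (8/3)x^3 - 2x
θ f = -20x^5 + 4x^4 + 8x^2
((3/2)θ) f = -30x^5 + 6x^4 + 12x^2
E_{-3/2} f = -4x^5 + 31x^4 - 96x^3 + (305/2)x^2 - (507/4)x + 727/16
J E_{-3/2} f = -(2/3)x^6 + (31/5)x^5 - 24x^4 + (305/6)x^3 - (507/8)x^2 + (727/16)x
θ J E_{-3/2} f = -4x^6 + 31x^5 - 96x^4 + (305/2)x^3 - (507/4)x^2 + (727/16)x
(-2J + (3/2)θ + θ ∘ J ∘ E_{-3/2}) f = -(8/3)x^6 + (3/5)x^5 - 90x^4 + (899/6)x^3 - (459/4)x^2 + (695/16)x

the result is g(x) = -(8/3)x^6 + (3/5)x^5 - 90x^4 + (899/6)x^3 - (459/4)x^2 + (695/16)x


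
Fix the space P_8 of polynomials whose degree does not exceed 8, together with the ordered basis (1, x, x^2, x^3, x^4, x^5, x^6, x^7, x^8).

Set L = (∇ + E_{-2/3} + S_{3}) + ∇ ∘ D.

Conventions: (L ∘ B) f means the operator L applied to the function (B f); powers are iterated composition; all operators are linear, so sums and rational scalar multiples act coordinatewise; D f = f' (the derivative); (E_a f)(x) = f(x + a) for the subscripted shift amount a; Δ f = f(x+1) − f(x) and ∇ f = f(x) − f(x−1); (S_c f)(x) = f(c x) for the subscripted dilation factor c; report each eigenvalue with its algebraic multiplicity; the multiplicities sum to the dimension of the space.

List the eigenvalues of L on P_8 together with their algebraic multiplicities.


image of 1: 2
image of x: 4x + 1/3
image of x^2: 10x^2 + (2/3)x + 13/9
image of x^3: 28x^3 + x^2 + (13/3)x - 62/27
image of x^4: 82x^4 + (4/3)x^3 + (26/3)x^2 - (248/27)x + 259/81
image of x^5: 244x^5 + (5/3)x^4 + (130/9)x^3 - (620/27)x^2 + (1295/81)x - 1004/243
image of x^6: 730x^6 + 2x^5 + (65/3)x^4 - (1240/27)x^3 + (1295/27)x^2 - (2008/81)x + 3709/729
image of x^7: 2188x^7 + (7/3)x^6 + (91/3)x^5 - (2170/27)x^4 + (9065/81)x^3 - (7028/81)x^2 + (25963/729)x - 13250/2187
image of x^8: 6562x^8 + (8/3)x^7 + (364/9)x^6 - (3472/27)x^5 + (18130/81)x^4 - (56224/243)x^3 + (103852/729)x^2 - (106000/2187)x + 46183/6561
the matrix is upper triangular; its diagonal is (2, 4, 10, 28, 82, 244, 730, 2188, 6562)
for a triangular matrix the eigenvalues are the diagonal entries, with algebraic multiplicity their repetition count

λ = 2 (multiplicity 1), λ = 4 (multiplicity 1), λ = 10 (multiplicity 1), λ = 28 (multiplicity 1), λ = 82 (multiplicity 1), λ = 244 (multiplicity 1), λ = 730 (multiplicity 1), λ = 2188 (multiplicity 1), λ = 6562 (multiplicity 1)


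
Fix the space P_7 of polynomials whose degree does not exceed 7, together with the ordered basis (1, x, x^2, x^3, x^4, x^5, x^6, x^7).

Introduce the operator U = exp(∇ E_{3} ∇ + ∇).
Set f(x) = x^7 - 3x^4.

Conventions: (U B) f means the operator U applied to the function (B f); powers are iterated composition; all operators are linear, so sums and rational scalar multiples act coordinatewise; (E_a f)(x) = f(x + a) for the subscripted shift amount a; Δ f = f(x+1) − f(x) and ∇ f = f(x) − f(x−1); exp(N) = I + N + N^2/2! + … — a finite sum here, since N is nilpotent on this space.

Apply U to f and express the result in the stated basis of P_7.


g(x) = x^7 + 7x^6 + 42x^5 + 592x^4 + 3873x^3 + 14916x^2 + 41537x + 59176

order-1 term: 7x^6 + 21x^5 + 455x^4 + 1703x^3 + 3783x^2 + 4051x + 1786
order-2 term: 21x^5 + 105x^4 + 1925x^3 + 7857x^2 + 24541x + 30138
order-3 term: 35x^4 + 210x^3 + 3045x^2 + 10698x + 22123
order-4 term: 35x^3 + 210x^2 + 2135x + 4547
order-5 term: 21x^2 + 105x + 560
order-6 term: 7x + 21
order-7 term: 1
the series for exp(∇ E_{3} ∇ + ∇) f terminates at order 7
exp(∇ E_{3} ∇ + ∇) f = x^7 + 7x^6 + 42x^5 + 592x^4 + 3873x^3 + 14916x^2 + 41537x + 59176


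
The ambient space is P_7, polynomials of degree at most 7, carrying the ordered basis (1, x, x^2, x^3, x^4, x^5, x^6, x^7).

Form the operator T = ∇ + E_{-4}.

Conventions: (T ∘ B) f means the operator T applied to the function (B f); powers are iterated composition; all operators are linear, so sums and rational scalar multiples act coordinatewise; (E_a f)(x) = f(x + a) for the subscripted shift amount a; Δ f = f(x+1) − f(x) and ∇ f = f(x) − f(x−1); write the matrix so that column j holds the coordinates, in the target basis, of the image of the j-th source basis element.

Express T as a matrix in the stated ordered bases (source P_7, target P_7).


the matrix is [[1, -3, 15, -63, 255, -1023, 4095, -16383]; [0, 1, -6, 45, -252, 1275, -6138, 28665]; [0, 0, 1, -9, 90, -630, 3825, -21483]; [0, 0, 0, 1, -12, 150, -1260, 8925]; [0, 0, 0, 0, 1, -15, 225, -2205]; [0, 0, 0, 0, 0, 1, -18, 315]; [0, 0, 0, 0, 0, 0, 1, -21]; [0, 0, 0, 0, 0, 0, 0, 1]] (rows listed top to bottom)

image of 1: 1
image of x: x - 3
image of x^2: x^2 - 6x + 15
image of x^3: x^3 - 9x^2 + 45x - 63
image of x^4: x^4 - 12x^3 + 90x^2 - 252x + 255
image of x^5: x^5 - 15x^4 + 150x^3 - 630x^2 + 1275x - 1023
image of x^6: x^6 - 18x^5 + 225x^4 - 1260x^3 + 3825x^2 - 6138x + 4095
image of x^7: x^7 - 21x^6 + 315x^5 - 2205x^4 + 8925x^3 - 21483x^2 + 28665x - 16383
each image's coordinates form column j of the matrix


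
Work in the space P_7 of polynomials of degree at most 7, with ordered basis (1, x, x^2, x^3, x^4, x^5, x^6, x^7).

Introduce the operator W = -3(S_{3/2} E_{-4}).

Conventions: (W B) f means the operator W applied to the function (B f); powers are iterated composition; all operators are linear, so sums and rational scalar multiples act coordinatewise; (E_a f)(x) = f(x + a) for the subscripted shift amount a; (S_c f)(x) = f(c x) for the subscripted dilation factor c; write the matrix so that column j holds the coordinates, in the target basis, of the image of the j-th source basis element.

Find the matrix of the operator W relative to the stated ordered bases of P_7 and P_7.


the matrix is [[-3, 12, -48, 192, -768, 3072, -12288, 49152]; [0, -9/2, 36, -216, 1152, -5760, 27648, -129024]; [0, 0, -27/4, 81, -648, 4320, -25920, 145152]; [0, 0, 0, -81/8, 162, -1620, 12960, -90720]; [0, 0, 0, 0, -243/16, 1215/4, -3645, 34020]; [0, 0, 0, 0, 0, -729/32, 2187/4, -15309/2]; [0, 0, 0, 0, 0, 0, -2187/64, 15309/16]; [0, 0, 0, 0, 0, 0, 0, -6561/128]] (rows listed top to bottom)

image of 1: -3
image of x: -(9/2)x + 12
image of x^2: -(27/4)x^2 + 36x - 48
image of x^3: -(81/8)x^3 + 81x^2 - 216x + 192
image of x^4: -(243/16)x^4 + 162x^3 - 648x^2 + 1152x - 768
image of x^5: -(729/32)x^5 + (1215/4)x^4 - 1620x^3 + 4320x^2 - 5760x + 3072
image of x^6: -(2187/64)x^6 + (2187/4)x^5 - 3645x^4 + 12960x^3 - 25920x^2 + 27648x - 12288
image of x^7: -(6561/128)x^7 + (15309/16)x^6 - (15309/2)x^5 + 34020x^4 - 90720x^3 + 145152x^2 - 129024x + 49152
each image's coordinates form column j of the matrix


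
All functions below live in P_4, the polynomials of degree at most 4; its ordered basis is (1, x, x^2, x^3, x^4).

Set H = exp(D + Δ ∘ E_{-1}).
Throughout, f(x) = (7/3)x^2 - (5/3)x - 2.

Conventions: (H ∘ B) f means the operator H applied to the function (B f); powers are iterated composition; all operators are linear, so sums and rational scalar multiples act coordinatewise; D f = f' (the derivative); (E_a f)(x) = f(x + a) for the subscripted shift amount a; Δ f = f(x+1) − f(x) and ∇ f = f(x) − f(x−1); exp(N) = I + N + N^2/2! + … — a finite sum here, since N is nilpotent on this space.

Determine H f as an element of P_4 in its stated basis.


order-1 term: (28/3)x - 17/3
order-2 term: 28/3
the series for exp(D + Δ ∘ E_{-1}) f terminates at order 2
exp(D + Δ ∘ E_{-1}) f = (7/3)x^2 + (23/3)x + 5/3

the result is g(x) = (7/3)x^2 + (23/3)x + 5/3


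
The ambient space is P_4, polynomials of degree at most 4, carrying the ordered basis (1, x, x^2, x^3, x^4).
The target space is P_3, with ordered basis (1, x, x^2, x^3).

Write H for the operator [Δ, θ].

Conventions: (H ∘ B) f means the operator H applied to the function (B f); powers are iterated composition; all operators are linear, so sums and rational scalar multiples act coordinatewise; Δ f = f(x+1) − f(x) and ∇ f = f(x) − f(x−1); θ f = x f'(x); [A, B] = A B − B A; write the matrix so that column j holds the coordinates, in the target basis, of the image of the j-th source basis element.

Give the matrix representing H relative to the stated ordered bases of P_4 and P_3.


the matrix is [[0, 1, 2, 3, 4]; [0, 0, 2, 6, 12]; [0, 0, 0, 3, 12]; [0, 0, 0, 0, 4]] (rows listed top to bottom)

image of 1: 0
image of x: 1
image of x^2: 2x + 2
image of x^3: 3x^2 + 6x + 3
image of x^4: 4x^3 + 12x^2 + 12x + 4
each image's coordinates form column j of the matrix


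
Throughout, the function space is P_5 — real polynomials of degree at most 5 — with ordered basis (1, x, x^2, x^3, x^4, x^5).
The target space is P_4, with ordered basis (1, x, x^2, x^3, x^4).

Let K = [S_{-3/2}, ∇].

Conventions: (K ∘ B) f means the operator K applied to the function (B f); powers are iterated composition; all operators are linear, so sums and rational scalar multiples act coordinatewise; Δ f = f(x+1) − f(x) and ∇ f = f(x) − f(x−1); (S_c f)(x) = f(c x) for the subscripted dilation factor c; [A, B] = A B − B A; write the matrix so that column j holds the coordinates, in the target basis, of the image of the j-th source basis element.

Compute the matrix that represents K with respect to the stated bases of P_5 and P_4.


image of 1: 0
image of x: 5/2
image of x^2: -(15/2)x + 5/4
image of x^3: (135/8)x^2 - (45/8)x + 35/8
image of x^4: -(135/4)x^3 + (135/8)x^2 - (105/4)x + 65/16
image of x^5: (2025/32)x^4 - (675/16)x^3 + (1575/16)x^2 - (975/32)x + 275/32
each image's coordinates form column j of the matrix

the matrix is [[0, 5/2, 5/4, 35/8, 65/16, 275/32]; [0, 0, -15/2, -45/8, -105/4, -975/32]; [0, 0, 0, 135/8, 135/8, 1575/16]; [0, 0, 0, 0, -135/4, -675/16]; [0, 0, 0, 0, 0, 2025/32]] (rows listed top to bottom)


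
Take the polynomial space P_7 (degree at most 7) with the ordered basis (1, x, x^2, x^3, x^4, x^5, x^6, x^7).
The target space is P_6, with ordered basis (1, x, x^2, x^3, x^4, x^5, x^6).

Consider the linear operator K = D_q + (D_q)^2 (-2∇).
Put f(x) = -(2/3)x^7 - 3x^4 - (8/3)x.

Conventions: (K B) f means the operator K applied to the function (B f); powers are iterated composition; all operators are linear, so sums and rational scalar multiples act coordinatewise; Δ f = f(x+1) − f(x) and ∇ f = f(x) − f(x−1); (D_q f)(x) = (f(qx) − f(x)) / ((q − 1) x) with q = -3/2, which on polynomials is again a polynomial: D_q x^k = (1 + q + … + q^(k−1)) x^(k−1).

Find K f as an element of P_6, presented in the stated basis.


the image equals g(x) = -(463/96)x^6 - (51205/384)x^4 + (5161/32)x^3 - (3185/24)x^2 + (119/6)x + 4/3

D_q f = -(463/96)x^6 + (39/8)x^3 - 8/3
∇ f = -(14/3)x^6 + 14x^5 - (70/3)x^4 + (34/3)x^3 + 4x^2 - (22/3)x - 1/3
(-2∇) f = (28/3)x^6 - 28x^5 + (140/3)x^4 - (68/3)x^3 - 8x^2 + (44/3)x + 2/3
D_q (-2∇) f = -(931/24)x^5 - (385/4)x^4 - (455/6)x^3 - (119/3)x^2 + 4x + 44/3
D_q D_q (-2∇) f = -(51205/384)x^4 + (5005/32)x^3 - (3185/24)x^2 + (119/6)x + 4
(D_q + (D_q)^2 (-2∇)) f = -(463/96)x^6 - (51205/384)x^4 + (5161/32)x^3 - (3185/24)x^2 + (119/6)x + 4/3


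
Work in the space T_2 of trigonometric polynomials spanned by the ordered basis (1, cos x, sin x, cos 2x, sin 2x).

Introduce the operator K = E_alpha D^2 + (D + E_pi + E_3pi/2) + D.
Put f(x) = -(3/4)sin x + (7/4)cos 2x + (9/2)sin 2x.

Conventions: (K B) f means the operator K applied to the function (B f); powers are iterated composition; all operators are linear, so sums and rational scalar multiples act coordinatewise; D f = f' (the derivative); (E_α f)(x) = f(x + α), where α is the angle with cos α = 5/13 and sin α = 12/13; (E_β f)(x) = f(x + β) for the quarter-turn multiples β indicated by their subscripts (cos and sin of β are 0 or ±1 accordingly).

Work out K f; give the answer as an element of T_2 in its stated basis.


the image equals g(x) = -(3/52)cos x + (27/26)sin x + (1715/169)cos 2x + (1799/169)sin 2x

D f = -(3/4)cos x + 9cos 2x - (7/2)sin 2x
D D f = (3/4)sin x - 7cos 2x - 18sin 2x
E_alpha D^2 f = (9/13)cos x + (15/52)sin x - (1327/169)cos 2x + (2982/169)sin 2x
D f = -(3/4)cos x + 9cos 2x - (7/2)sin 2x
E_pi f = (3/4)sin x + (7/4)cos 2x + (9/2)sin 2x
E_3pi/2 f = (3/4)cos x - (7/4)cos 2x - (9/2)sin 2x
(D + E_pi + E_3pi/2) f = (3/4)sin x + 9cos 2x - (7/2)sin 2x
D f = -(3/4)cos x + 9cos 2x - (7/2)sin 2x
(E_alpha D^2 + (D + E_pi + E_3pi/2) + D) f = -(3/52)cos x + (27/26)sin x + (1715/169)cos 2x + (1799/169)sin 2x


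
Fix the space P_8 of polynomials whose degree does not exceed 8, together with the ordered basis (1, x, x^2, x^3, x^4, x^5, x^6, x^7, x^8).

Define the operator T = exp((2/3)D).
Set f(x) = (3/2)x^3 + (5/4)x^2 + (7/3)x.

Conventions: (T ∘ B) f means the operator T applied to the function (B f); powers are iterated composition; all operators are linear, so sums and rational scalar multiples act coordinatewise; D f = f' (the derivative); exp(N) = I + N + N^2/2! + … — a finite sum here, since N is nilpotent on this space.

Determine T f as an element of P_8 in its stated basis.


order-1 term: 3x^2 + (5/3)x + 14/9
order-2 term: 2x + 5/9
order-3 term: 4/9
the series for exp((2/3)D) f terminates at order 3
exp((2/3)D) f = (3/2)x^3 + (17/4)x^2 + 6x + 23/9

the result is g(x) = (3/2)x^3 + (17/4)x^2 + 6x + 23/9


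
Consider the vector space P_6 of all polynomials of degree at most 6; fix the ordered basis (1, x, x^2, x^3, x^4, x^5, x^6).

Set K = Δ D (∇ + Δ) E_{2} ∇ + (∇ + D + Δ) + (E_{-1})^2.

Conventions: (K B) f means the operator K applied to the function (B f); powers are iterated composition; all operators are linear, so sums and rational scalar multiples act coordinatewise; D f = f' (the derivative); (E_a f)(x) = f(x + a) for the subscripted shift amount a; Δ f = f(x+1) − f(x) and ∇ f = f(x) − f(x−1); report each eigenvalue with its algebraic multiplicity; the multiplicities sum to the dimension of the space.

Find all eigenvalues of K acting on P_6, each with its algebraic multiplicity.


λ = 1 (multiplicity 7)

image of 1: 1
image of x: x + 1
image of x^2: x^2 + 2x + 4
image of x^3: x^3 + 3x^2 + 12x - 6
image of x^4: x^4 + 4x^3 + 24x^2 - 24x + 64
image of x^5: x^5 + 5x^4 + 40x^3 - 60x^2 + 320x + 450
image of x^6: x^6 + 6x^5 + 60x^4 - 120x^3 + 960x^2 + 2700x + 3304
the matrix is upper triangular; its diagonal is (1, 1, 1, 1, 1, 1, 1)
for a triangular matrix the eigenvalues are the diagonal entries, with algebraic multiplicity their repetition count


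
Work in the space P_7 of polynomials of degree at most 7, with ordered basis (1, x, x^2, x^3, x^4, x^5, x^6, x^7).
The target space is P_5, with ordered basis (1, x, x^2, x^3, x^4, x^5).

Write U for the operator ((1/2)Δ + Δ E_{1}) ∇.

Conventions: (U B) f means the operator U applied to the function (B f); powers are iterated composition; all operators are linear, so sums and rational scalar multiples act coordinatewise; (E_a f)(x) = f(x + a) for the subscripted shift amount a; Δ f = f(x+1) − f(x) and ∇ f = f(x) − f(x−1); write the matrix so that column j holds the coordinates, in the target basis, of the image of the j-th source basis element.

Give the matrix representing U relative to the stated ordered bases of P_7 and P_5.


image of 1: 0
image of x: 0
image of x^2: 3
image of x^3: 9x + 6
image of x^4: 18x^2 + 24x + 15
image of x^5: 30x^3 + 60x^2 + 75x + 30
image of x^6: 45x^4 + 120x^3 + 225x^2 + 180x + 63
image of x^7: 63x^5 + 210x^4 + 525x^3 + 630x^2 + 441x + 126
each image's coordinates form column j of the matrix

the matrix is [[0, 0, 3, 6, 15, 30, 63, 126]; [0, 0, 0, 9, 24, 75, 180, 441]; [0, 0, 0, 0, 18, 60, 225, 630]; [0, 0, 0, 0, 0, 30, 120, 525]; [0, 0, 0, 0, 0, 0, 45, 210]; [0, 0, 0, 0, 0, 0, 0, 63]] (rows listed top to bottom)


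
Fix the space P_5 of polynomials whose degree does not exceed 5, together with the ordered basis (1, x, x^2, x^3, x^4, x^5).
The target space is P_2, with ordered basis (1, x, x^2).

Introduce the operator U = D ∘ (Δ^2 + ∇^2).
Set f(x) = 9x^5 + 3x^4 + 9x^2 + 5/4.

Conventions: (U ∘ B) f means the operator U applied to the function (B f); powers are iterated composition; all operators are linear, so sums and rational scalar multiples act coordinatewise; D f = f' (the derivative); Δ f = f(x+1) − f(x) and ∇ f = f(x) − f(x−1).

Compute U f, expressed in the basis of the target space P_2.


Δ f = 45x^4 + 102x^3 + 108x^2 + 75x + 21
Δ Δ f = 180x^3 + 576x^2 + 702x + 330
∇ f = 45x^4 - 78x^3 + 72x^2 - 15x - 3
∇ ∇ f = 180x^3 - 504x^2 + 558x - 210
(Δ^2 + ∇^2) f = 360x^3 + 72x^2 + 1260x + 120
D (Δ^2 + ∇^2) f = 1080x^2 + 144x + 1260

the image equals g(x) = 1080x^2 + 144x + 1260


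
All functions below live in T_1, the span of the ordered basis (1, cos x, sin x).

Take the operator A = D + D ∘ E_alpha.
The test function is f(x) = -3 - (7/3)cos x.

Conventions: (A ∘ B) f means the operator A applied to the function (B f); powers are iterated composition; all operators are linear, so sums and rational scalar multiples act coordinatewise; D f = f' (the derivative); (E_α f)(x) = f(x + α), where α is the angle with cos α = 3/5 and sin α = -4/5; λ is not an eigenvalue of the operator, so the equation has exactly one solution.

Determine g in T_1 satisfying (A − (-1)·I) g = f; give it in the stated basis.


write g with unknown coordinates in the stated basis and equate coefficients in (A − (-1)·I) g = f
solving from the highest basis element down gives g = -3 - (21/29)cos x - (56/87)sin x
check: A g = -(140/87)cos x + (56/87)sin x
so A g − (-1)·g = -3 - (7/3)cos x = f ✓

g(x) = -3 - (21/29)cos x - (56/87)sin x


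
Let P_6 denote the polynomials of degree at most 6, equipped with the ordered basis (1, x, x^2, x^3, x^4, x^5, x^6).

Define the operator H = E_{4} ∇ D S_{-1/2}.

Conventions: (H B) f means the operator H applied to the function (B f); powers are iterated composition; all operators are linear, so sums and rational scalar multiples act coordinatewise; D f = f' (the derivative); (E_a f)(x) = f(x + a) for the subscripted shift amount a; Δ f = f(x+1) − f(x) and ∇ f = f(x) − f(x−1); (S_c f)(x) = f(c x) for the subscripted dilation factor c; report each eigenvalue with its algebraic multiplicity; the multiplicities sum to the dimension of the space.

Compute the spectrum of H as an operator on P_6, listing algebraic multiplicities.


image of 1: 0
image of x: 0
image of x^2: 1/2
image of x^3: -(3/4)x - 21/8
image of x^4: (3/4)x^2 + (21/4)x + 37/4
image of x^5: -(5/8)x^3 - (105/16)x^2 - (185/8)x - 875/32
image of x^6: (15/32)x^4 + (105/16)x^3 + (555/16)x^2 + (2625/32)x + 2343/32
the matrix is upper triangular; its diagonal is (0, 0, 0, 0, 0, 0, 0)
for a triangular matrix the eigenvalues are the diagonal entries, with algebraic multiplicity their repetition count

λ = 0 (multiplicity 7)


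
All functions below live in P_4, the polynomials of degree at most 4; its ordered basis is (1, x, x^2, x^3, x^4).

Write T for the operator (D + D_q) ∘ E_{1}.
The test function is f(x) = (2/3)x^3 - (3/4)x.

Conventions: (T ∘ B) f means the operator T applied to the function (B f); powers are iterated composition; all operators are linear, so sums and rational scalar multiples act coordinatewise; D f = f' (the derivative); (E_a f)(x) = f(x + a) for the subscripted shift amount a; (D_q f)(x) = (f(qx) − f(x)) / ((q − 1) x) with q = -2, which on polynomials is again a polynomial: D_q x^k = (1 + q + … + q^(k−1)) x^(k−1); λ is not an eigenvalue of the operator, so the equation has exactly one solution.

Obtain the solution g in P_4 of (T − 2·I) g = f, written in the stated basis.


g(x) = -(1/3)x^3 - x^2 - (5/8)x - 29/8

write g with unknown coordinates in the stated basis and equate coefficients in (T − 2·I) g = f
solving from the highest basis element down gives g = -(1/3)x^3 - x^2 - (5/8)x - 29/8
check: T g = -2x^2 - 2x - 29/4
so T g − 2·g = (2/3)x^3 - (3/4)x = f ✓


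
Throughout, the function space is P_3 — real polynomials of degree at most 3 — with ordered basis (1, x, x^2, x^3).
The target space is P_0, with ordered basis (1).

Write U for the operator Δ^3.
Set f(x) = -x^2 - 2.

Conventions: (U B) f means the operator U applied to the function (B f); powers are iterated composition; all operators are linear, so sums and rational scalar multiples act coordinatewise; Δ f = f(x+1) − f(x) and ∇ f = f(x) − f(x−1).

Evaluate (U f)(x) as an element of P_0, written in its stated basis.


Δ f = -2x - 1
Δ Δ f = -2
Δ Δ Δ f = 0

the image equals g(x) = 0


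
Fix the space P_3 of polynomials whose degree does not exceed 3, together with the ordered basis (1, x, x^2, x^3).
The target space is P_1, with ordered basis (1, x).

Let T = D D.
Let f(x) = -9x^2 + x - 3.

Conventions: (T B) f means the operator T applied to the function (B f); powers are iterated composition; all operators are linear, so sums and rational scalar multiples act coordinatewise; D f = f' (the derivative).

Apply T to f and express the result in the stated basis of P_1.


D f = -18x + 1
D D f = -18

the result is g(x) = -18


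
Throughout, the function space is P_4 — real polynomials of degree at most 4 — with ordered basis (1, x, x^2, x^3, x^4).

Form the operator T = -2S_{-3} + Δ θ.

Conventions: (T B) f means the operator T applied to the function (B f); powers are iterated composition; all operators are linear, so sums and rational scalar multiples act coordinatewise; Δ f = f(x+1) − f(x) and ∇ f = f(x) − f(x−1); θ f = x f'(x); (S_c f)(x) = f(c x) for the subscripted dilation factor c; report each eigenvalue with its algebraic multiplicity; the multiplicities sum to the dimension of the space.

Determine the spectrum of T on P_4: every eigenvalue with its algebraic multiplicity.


image of 1: -2
image of x: 6x + 1
image of x^2: -18x^2 + 4x + 2
image of x^3: 54x^3 + 9x^2 + 9x + 3
image of x^4: -162x^4 + 16x^3 + 24x^2 + 16x + 4
the matrix is upper triangular; its diagonal is (-2, 6, -18, 54, -162)
for a triangular matrix the eigenvalues are the diagonal entries, with algebraic multiplicity their repetition count

λ = -162 (multiplicity 1), λ = -18 (multiplicity 1), λ = -2 (multiplicity 1), λ = 6 (multiplicity 1), λ = 54 (multiplicity 1)


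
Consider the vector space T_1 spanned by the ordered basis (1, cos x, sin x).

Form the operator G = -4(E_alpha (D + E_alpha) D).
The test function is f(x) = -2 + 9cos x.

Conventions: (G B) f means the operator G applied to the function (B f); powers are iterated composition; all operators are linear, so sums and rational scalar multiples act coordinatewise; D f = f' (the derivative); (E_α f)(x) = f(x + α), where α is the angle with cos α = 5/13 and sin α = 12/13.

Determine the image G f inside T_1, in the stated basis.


g(x) = (6660/169)cos x - (9900/169)sin x

D f = -9sin x
D D f = -9cos x
E_alpha D f = -(108/13)cos x - (45/13)sin x
(D + E_alpha) D f = -(225/13)cos x - (45/13)sin x
E_alpha (D + E_alpha) D f = -(1665/169)cos x + (2475/169)sin x
(-4(E_alpha (D + E_alpha) D)) f = (6660/169)cos x - (9900/169)sin x


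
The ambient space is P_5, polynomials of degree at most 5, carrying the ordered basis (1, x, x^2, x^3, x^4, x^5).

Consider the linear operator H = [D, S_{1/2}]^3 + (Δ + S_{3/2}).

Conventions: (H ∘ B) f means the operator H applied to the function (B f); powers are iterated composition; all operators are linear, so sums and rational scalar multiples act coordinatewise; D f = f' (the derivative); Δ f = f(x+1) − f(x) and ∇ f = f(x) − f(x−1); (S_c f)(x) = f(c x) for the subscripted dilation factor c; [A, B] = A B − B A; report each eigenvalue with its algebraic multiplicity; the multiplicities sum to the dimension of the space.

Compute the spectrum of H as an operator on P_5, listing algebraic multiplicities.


λ = 1 (multiplicity 1), λ = 3/2 (multiplicity 1), λ = 9/4 (multiplicity 1), λ = 27/8 (multiplicity 1), λ = 81/16 (multiplicity 1), λ = 243/32 (multiplicity 1)

image of 1: 1
image of x: (3/2)x + 1
image of x^2: (9/4)x^2 + 2x + 1
image of x^3: (27/8)x^3 + 3x^2 + 3x + 29/32
image of x^4: (81/16)x^4 + 4x^3 + 6x^2 + (253/64)x + 1
image of x^5: (243/32)x^5 + 5x^4 + 10x^3 + (10225/1024)x^2 + 5x + 1
the matrix is upper triangular; its diagonal is (1, 3/2, 9/4, 27/8, 81/16, 243/32)
for a triangular matrix the eigenvalues are the diagonal entries, with algebraic multiplicity their repetition count


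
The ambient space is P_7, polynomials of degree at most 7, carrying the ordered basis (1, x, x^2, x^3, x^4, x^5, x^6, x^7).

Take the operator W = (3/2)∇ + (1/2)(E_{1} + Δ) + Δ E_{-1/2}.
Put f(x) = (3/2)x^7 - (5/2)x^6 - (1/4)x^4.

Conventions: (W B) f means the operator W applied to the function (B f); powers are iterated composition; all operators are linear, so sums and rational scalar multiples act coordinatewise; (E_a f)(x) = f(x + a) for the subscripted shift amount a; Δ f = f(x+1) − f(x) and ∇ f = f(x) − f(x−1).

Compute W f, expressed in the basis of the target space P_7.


g(x) = (3/4)x^7 + (71/2)x^6 - (273/4)x^5 + 163x^4 - (669/4)x^3 + (3207/32)x^2 - (743/16)x + 659/128

∇ f = (21/2)x^6 - (93/2)x^5 + 90x^4 - (207/2)x^3 + (141/2)x^2 - (53/2)x + 17/4
((3/2)∇) f = (63/4)x^6 - (279/4)x^5 + 135x^4 - (621/4)x^3 + (423/4)x^2 - (159/4)x + 51/8
E_{1} f = (3/2)x^7 + 8x^6 + (33/2)x^5 + (59/4)x^4 + (3/2)x^3 - (15/2)x^2 - (11/2)x - 5/4
Δ f = (21/2)x^6 + (33/2)x^5 + 15x^4 + (3/2)x^3 - (15/2)x^2 - (11/2)x - 5/4
(E_{1} + Δ) f = (3/2)x^7 + (37/2)x^6 + 33x^5 + (119/4)x^4 + 3x^3 - 15x^2 - 11x - 5/2
((1/2)(E_{1} + Δ)) f = (3/4)x^7 + (37/4)x^6 + (33/2)x^5 + (119/8)x^4 + (3/2)x^3 - (15/2)x^2 - (11/2)x - 5/4
E_{-1/2} f = (3/2)x^7 - (31/4)x^6 + (123/8)x^5 - (259/16)x^4 + (321/32)x^3 - (237/64)x^2 + (97/128)x - 17/256
Δ E_{-1/2} f = (21/2)x^6 - 15x^5 + (105/8)x^4 - (27/2)x^3 + (63/32)x^2 - (19/16)x + 3/128
((3/2)∇ + (1/2)(E_{1} + Δ) + Δ E_{-1/2}) f = (3/4)x^7 + (71/2)x^6 - (273/4)x^5 + 163x^4 - (669/4)x^3 + (3207/32)x^2 - (743/16)x + 659/128


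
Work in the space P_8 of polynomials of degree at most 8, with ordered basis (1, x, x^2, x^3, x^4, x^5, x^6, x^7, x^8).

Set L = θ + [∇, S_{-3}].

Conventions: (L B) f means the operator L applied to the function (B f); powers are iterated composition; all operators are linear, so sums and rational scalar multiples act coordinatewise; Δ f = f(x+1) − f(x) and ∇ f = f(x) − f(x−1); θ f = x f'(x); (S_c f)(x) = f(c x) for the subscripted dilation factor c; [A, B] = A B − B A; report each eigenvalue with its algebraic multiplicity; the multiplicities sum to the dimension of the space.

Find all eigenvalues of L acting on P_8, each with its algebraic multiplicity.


image of 1: 0
image of x: x - 4
image of x^2: 2x^2 + 24x - 8
image of x^3: 3x^3 - 108x^2 + 72x - 28
image of x^4: 4x^4 + 432x^3 - 432x^2 + 336x - 80
image of x^5: 5x^5 - 1620x^4 + 2160x^3 - 2520x^2 + 1200x - 244
image of x^6: 6x^6 + 5832x^5 - 9720x^4 + 15120x^3 - 10800x^2 + 4392x - 728
image of x^7: 7x^7 - 20412x^6 + 40824x^5 - 79380x^4 + 75600x^3 - 46116x^2 + 15288x - 2188
image of x^8: 8x^8 + 69984x^7 - 163296x^6 + 381024x^5 - 453600x^4 + 368928x^3 - 183456x^2 + 52512x - 6560
the matrix is upper triangular; its diagonal is (0, 1, 2, 3, 4, 5, 6, 7, 8)
for a triangular matrix the eigenvalues are the diagonal entries, with algebraic multiplicity their repetition count

λ = 0 (multiplicity 1), λ = 1 (multiplicity 1), λ = 2 (multiplicity 1), λ = 3 (multiplicity 1), λ = 4 (multiplicity 1), λ = 5 (multiplicity 1), λ = 6 (multiplicity 1), λ = 7 (multiplicity 1), λ = 8 (multiplicity 1)
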